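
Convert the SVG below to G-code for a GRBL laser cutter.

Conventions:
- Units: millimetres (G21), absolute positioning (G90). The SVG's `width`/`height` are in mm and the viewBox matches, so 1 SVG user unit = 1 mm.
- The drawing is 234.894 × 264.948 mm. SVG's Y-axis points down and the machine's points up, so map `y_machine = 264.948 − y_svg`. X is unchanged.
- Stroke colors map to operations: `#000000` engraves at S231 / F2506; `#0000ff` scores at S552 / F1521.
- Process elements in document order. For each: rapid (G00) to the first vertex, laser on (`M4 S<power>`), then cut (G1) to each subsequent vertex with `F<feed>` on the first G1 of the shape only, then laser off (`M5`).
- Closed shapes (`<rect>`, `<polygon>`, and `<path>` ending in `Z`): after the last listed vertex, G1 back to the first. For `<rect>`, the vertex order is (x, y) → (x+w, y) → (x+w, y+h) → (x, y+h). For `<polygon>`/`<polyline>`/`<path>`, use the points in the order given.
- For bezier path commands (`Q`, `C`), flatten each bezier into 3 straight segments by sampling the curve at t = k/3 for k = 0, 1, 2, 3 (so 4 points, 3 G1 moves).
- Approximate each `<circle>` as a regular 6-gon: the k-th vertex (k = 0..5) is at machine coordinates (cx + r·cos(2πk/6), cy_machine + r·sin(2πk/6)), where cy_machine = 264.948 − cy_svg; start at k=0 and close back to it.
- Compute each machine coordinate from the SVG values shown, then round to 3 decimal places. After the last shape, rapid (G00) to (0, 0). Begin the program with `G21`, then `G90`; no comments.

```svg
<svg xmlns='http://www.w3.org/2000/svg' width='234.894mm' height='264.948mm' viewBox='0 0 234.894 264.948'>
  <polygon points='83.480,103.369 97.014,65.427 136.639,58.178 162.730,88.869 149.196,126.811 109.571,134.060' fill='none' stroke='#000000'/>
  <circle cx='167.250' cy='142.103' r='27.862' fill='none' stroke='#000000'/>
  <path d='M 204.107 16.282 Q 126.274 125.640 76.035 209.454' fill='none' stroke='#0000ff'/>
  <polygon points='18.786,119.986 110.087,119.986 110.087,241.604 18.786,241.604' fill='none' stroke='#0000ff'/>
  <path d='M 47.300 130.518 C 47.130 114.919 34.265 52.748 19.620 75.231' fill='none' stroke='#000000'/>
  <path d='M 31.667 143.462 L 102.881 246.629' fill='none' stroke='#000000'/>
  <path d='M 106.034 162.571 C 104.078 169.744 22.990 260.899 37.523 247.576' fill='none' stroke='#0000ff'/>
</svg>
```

viewBox `0 0 234.894 264.948` with mm width/height → 1 unit = 1 mm. Flip: y_m = 264.948 − y_svg.

**Shape 1** — `<polygon>` regular polygon, stroke `#000000` → engrave (S231, F2506). Machine vertices: (83.480,161.579) → (97.014,199.521) → (136.639,206.770) → (162.730,176.079) → (149.196,138.137) → (109.571,130.888) → (83.480,161.579). Closed: final G1 returns to the first vertex.

**Shape 2** — `<circle>` circle, stroke `#000000` → engrave (S231, F2506). Machine vertices: (195.112,122.845) → (181.181,146.974) → (153.319,146.974) → (139.388,122.845) → (153.319,98.716) → (181.181,98.716) → (195.112,122.845). Closed: final G1 returns to the first vertex.

**Shape 3** — `<path>` quadratic bezier, stroke `#0000ff` → score (S552, F1521). Control points (SVG): P0=(204.107,16.282), P1=(126.274,125.640), P2=(76.035,209.454); sampled at t=k/3. Machine vertices: (204.107,248.666) → (155.284,178.599) → (112.594,114.208) → (76.035,55.494). Open path.

**Shape 4** — `<polygon>` rectangle, stroke `#0000ff` → score (S552, F1521). Machine vertices: (18.786,144.962) → (110.087,144.962) → (110.087,23.344) → (18.786,23.344) → (18.786,144.962). Closed: final G1 returns to the first vertex.

**Shape 5** — `<path>` cubic bezier, stroke `#000000` → engrave (S231, F2506). Control points (SVG): P0=(47.300,130.518), P1=(47.130,114.919), P2=(34.265,52.748), P3=(19.620,75.231); sampled at t=k/3. Machine vertices: (47.300,134.430) → (43.303,160.693) → (33.267,188.842) → (19.620,189.717). Open path.

**Shape 6** — `<path>` line segment, stroke `#000000` → engrave (S231, F2506). Machine vertices: (31.667,121.486) → (102.881,18.319). Open path.

**Shape 7** — `<path>` cubic bezier, stroke `#0000ff` → score (S552, F1521). Control points (SVG): P0=(106.034,162.571), P1=(104.078,169.744), P2=(22.990,260.899), P3=(37.523,247.576); sampled at t=k/3. Machine vertices: (106.034,102.377) → (84.173,74.190) → (48.391,31.895) → (37.523,17.372). Open path.

G21
G90
G00 X83.480 Y161.579
M4 S231
G1 X97.014 Y199.521 F2506
G1 X136.639 Y206.770
G1 X162.730 Y176.079
G1 X149.196 Y138.137
G1 X109.571 Y130.888
G1 X83.480 Y161.579
M5
G00 X195.112 Y122.845
M4 S231
G1 X181.181 Y146.974 F2506
G1 X153.319 Y146.974
G1 X139.388 Y122.845
G1 X153.319 Y98.716
G1 X181.181 Y98.716
G1 X195.112 Y122.845
M5
G00 X204.107 Y248.666
M4 S552
G1 X155.284 Y178.599 F1521
G1 X112.594 Y114.208
G1 X76.035 Y55.494
M5
G00 X18.786 Y144.962
M4 S552
G1 X110.087 Y144.962 F1521
G1 X110.087 Y23.344
G1 X18.786 Y23.344
G1 X18.786 Y144.962
M5
G00 X47.300 Y134.430
M4 S231
G1 X43.303 Y160.693 F2506
G1 X33.267 Y188.842
G1 X19.620 Y189.717
M5
G00 X31.667 Y121.486
M4 S231
G1 X102.881 Y18.319 F2506
M5
G00 X106.034 Y102.377
M4 S552
G1 X84.173 Y74.190 F1521
G1 X48.391 Y31.895
G1 X37.523 Y17.372
M5
G00 X0.000 Y0.000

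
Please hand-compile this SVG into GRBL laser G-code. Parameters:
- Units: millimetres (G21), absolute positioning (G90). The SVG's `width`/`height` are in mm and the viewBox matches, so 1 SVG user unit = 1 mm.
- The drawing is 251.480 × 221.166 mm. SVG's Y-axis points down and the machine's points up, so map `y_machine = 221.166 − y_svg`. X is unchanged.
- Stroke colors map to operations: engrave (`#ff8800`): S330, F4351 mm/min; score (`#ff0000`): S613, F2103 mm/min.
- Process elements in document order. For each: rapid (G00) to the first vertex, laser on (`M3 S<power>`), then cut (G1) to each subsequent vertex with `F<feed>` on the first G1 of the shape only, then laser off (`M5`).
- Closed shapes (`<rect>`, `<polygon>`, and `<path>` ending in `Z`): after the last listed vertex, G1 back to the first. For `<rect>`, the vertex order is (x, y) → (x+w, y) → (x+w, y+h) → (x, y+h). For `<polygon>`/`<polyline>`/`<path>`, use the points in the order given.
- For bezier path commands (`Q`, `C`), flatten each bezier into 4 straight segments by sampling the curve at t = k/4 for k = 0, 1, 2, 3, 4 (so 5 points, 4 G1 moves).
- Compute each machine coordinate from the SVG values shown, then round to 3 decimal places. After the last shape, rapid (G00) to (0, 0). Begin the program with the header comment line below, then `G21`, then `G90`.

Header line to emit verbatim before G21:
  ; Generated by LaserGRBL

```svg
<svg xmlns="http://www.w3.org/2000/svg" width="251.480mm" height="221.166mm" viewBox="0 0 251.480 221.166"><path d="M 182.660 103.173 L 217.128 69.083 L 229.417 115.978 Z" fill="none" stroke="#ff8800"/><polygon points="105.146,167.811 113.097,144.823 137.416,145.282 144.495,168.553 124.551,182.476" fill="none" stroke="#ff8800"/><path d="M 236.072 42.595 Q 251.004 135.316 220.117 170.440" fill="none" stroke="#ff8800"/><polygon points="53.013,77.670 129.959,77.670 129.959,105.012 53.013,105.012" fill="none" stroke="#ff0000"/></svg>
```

1 u = 1 mm; y_m = 221.166 − y.

[1] `<path>` regular polygon, #ff8800→engrave S330 F4351: (182.660,117.993) → (217.128,152.083) → (229.417,105.188) → (182.660,117.993) (closed)

[2] `<polygon>` regular polygon, #ff8800→engrave S330 F4351: (105.146,53.355) → (113.097,76.343) → (137.416,75.884) → (144.495,52.613) → (124.551,38.690) → (105.146,53.355) (closed)

[3] `<path>` quadratic bezier, #ff8800→engrave S330 F4351: (236.072,178.571) → (240.674,135.810) → (239.549,100.249) → (232.697,71.888) → (220.117,50.726)

[4] `<polygon>` rectangle, #ff0000→score S613 F2103: (53.013,143.496) → (129.959,143.496) → (129.959,116.154) → (53.013,116.154) → (53.013,143.496) (closed)

; Generated by LaserGRBL
G21
G90
G00 X182.660 Y117.993
M3 S330
G1 X217.128 Y152.083 F4351
G1 X229.417 Y105.188
G1 X182.660 Y117.993
M5
G00 X105.146 Y53.355
M3 S330
G1 X113.097 Y76.343 F4351
G1 X137.416 Y75.884
G1 X144.495 Y52.613
G1 X124.551 Y38.690
G1 X105.146 Y53.355
M5
G00 X236.072 Y178.571
M3 S330
G1 X240.674 Y135.810 F4351
G1 X239.549 Y100.249
G1 X232.697 Y71.888
G1 X220.117 Y50.726
M5
G00 X53.013 Y143.496
M3 S613
G1 X129.959 Y143.496 F2103
G1 X129.959 Y116.154
G1 X53.013 Y116.154
G1 X53.013 Y143.496
M5
G00 X0.000 Y0.000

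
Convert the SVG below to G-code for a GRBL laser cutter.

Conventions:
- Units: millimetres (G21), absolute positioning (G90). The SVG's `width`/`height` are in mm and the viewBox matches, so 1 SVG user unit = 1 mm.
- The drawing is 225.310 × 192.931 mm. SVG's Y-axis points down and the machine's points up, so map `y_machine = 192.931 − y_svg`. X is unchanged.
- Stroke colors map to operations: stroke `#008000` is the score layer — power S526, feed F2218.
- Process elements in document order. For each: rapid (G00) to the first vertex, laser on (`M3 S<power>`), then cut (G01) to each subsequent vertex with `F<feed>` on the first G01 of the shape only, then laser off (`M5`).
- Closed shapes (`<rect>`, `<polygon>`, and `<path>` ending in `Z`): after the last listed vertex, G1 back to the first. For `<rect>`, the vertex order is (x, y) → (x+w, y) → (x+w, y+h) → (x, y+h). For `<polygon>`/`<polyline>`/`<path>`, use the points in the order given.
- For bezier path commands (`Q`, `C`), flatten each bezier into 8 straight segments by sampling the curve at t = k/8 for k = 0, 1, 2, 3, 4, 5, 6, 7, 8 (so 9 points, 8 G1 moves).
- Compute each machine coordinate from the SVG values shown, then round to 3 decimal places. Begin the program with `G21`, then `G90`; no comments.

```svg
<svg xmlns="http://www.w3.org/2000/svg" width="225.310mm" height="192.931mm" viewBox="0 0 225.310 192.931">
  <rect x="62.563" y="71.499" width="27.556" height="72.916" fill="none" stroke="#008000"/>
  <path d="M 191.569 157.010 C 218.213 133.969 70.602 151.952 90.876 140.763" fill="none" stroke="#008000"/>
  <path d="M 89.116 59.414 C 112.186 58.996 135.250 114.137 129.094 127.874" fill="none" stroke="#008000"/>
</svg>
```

1 u = 1 mm; y_m = 192.931 − y.

[1] `<rect>` rectangle, #008000→score S526 F2218: (62.563,121.432) → (90.119,121.432) → (90.119,48.516) → (62.563,48.516) → (62.563,121.432) (closed)

[2] `<path>` cubic bezier, #008000→score S526 F2218: (191.569,35.921) → (194.061,42.775) → (184.225,46.607) → (166.072,48.237) → (143.611,48.489) → (120.852,48.186) → (101.803,48.149) → (90.475,49.202) → (90.876,52.168)

[3] `<path>` cubic bezier, #008000→score S526 F2218: (89.116,133.517) → (97.710,131.259) → (105.961,124.928) → (113.527,115.662) → (120.065,104.595) → (125.233,92.865) → (128.689,81.608) → (130.090,71.960) → (129.094,65.057)

G21
G90
G00 X62.563 Y121.432
M3 S526
G01 X90.119 Y121.432 F2218
G01 X90.119 Y48.516
G01 X62.563 Y48.516
G01 X62.563 Y121.432
M5
G00 X191.569 Y35.921
M3 S526
G01 X194.061 Y42.775 F2218
G01 X184.225 Y46.607
G01 X166.072 Y48.237
G01 X143.611 Y48.489
G01 X120.852 Y48.186
G01 X101.803 Y48.149
G01 X90.475 Y49.202
G01 X90.876 Y52.168
M5
G00 X89.116 Y133.517
M3 S526
G01 X97.710 Y131.259 F2218
G01 X105.961 Y124.928
G01 X113.527 Y115.662
G01 X120.065 Y104.595
G01 X125.233 Y92.865
G01 X128.689 Y81.608
G01 X130.090 Y71.960
G01 X129.094 Y65.057
M5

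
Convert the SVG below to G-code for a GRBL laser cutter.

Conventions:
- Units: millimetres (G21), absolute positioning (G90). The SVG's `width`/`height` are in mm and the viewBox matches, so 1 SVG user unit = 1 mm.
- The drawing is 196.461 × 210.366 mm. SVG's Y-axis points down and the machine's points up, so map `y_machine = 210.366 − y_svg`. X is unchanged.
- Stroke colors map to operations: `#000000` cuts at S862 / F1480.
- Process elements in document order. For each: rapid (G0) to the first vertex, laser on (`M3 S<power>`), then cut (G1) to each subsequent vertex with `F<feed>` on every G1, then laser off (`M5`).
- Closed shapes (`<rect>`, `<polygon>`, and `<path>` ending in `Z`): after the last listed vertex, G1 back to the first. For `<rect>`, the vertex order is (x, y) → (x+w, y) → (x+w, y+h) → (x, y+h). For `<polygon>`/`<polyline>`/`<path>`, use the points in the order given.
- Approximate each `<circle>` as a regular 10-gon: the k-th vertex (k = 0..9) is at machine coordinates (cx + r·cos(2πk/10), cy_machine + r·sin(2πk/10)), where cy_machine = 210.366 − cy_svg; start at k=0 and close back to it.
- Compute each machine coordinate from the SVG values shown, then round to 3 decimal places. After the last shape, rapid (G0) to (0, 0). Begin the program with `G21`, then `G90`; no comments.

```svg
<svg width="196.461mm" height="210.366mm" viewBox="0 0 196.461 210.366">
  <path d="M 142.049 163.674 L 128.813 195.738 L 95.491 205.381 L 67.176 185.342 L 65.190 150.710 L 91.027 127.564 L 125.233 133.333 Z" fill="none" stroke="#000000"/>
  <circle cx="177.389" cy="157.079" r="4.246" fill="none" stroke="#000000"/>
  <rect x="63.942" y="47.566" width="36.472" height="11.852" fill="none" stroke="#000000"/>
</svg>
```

1 u = 1 mm; y_m = 210.366 − y.

[1] `<path>` regular polygon, #000000→cut S862 F1480: (142.049,46.692) → (128.813,14.628) → (95.491,4.985) → (67.176,25.024) → (65.190,59.656) → (91.027,82.802) → (125.233,77.033) → (142.049,46.692) (closed)

[2] `<circle>` circle, #000000→cut S862 F1480: (181.635,53.287) → (180.824,55.783) → (178.701,57.325) → (176.077,57.325) → (173.954,55.783) → (173.143,53.287) → (173.954,50.791) → (176.077,49.249) → (178.701,49.249) → (180.824,50.791) → (181.635,53.287) (closed)

[3] `<rect>` rectangle, #000000→cut S862 F1480: (63.942,162.800) → (100.414,162.800) → (100.414,150.948) → (63.942,150.948) → (63.942,162.800) (closed)

G21
G90
G0 X142.049 Y46.692
M3 S862
G1 X128.813 Y14.628 F1480
G1 X95.491 Y4.985 F1480
G1 X67.176 Y25.024 F1480
G1 X65.190 Y59.656 F1480
G1 X91.027 Y82.802 F1480
G1 X125.233 Y77.033 F1480
G1 X142.049 Y46.692 F1480
M5
G0 X181.635 Y53.287
M3 S862
G1 X180.824 Y55.783 F1480
G1 X178.701 Y57.325 F1480
G1 X176.077 Y57.325 F1480
G1 X173.954 Y55.783 F1480
G1 X173.143 Y53.287 F1480
G1 X173.954 Y50.791 F1480
G1 X176.077 Y49.249 F1480
G1 X178.701 Y49.249 F1480
G1 X180.824 Y50.791 F1480
G1 X181.635 Y53.287 F1480
M5
G0 X63.942 Y162.800
M3 S862
G1 X100.414 Y162.800 F1480
G1 X100.414 Y150.948 F1480
G1 X63.942 Y150.948 F1480
G1 X63.942 Y162.800 F1480
M5
G0 X0.000 Y0.000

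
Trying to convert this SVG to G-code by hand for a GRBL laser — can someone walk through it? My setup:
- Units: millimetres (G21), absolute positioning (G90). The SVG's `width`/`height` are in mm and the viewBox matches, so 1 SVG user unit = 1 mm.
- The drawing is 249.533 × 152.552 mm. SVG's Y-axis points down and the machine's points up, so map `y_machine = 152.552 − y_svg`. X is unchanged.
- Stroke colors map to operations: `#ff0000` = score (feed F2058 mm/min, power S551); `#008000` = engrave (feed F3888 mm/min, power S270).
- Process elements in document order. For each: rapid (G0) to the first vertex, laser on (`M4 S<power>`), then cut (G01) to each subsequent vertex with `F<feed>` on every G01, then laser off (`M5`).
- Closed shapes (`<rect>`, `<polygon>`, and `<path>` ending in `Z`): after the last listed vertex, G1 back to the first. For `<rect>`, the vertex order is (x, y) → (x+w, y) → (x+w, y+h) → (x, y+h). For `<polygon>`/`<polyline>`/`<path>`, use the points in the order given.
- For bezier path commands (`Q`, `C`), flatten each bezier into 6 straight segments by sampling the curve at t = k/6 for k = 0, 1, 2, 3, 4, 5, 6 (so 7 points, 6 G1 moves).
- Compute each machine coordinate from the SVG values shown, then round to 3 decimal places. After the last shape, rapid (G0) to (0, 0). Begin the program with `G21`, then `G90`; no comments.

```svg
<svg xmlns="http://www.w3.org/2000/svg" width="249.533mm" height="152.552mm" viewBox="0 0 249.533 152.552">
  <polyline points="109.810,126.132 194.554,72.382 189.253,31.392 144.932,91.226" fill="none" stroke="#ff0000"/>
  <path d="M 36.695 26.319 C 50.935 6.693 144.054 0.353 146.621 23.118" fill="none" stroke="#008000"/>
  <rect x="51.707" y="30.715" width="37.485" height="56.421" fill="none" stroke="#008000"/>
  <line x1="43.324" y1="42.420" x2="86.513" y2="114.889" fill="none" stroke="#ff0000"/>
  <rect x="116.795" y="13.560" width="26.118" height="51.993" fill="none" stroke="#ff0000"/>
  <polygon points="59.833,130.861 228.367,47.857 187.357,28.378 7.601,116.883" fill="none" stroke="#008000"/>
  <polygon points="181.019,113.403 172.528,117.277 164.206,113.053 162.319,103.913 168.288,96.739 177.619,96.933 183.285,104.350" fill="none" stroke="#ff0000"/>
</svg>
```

G21
G90
G0 X109.810 Y26.420
M4 S551
G01 X194.554 Y80.170 F2058
G01 X189.253 Y121.160 F2058
G01 X144.932 Y61.326 F2058
M5
G0 X36.695 Y126.233
M4 S270
G01 X49.604 Y134.866 F3888
G01 X70.953 Y140.844 F3888
G01 X96.035 Y143.730 F3888
G01 X120.145 Y143.083 F3888
G01 X138.576 Y138.464 F3888
G01 X146.621 Y129.434 F3888
M5
G0 X51.707 Y121.837
M4 S270
G01 X89.192 Y121.837 F3888
G01 X89.192 Y65.416 F3888
G01 X51.707 Y65.416 F3888
G01 X51.707 Y121.837 F3888
M5
G0 X43.324 Y110.132
M4 S551
G01 X86.513 Y37.663 F2058
M5
G0 X116.795 Y138.992
M4 S551
G01 X142.913 Y138.992 F2058
G01 X142.913 Y86.999 F2058
G01 X116.795 Y86.999 F2058
G01 X116.795 Y138.992 F2058
M5
G0 X59.833 Y21.691
M4 S270
G01 X228.367 Y104.695 F3888
G01 X187.357 Y124.174 F3888
G01 X7.601 Y35.669 F3888
G01 X59.833 Y21.691 F3888
M5
G0 X181.019 Y39.149
M4 S551
G01 X172.528 Y35.275 F2058
G01 X164.206 Y39.499 F2058
G01 X162.319 Y48.639 F2058
G01 X168.288 Y55.813 F2058
G01 X177.619 Y55.619 F2058
G01 X183.285 Y48.202 F2058
G01 X181.019 Y39.149 F2058
M5
G0 X0.000 Y0.000

viewBox `0 0 249.533 152.552` with mm width/height → 1 unit = 1 mm. Flip: y_m = 152.552 − y_svg.

**Shape 1** — `<polyline>` open polyline, stroke `#ff0000` → score (S551, F2058). Machine vertices: (109.810,26.420) → (194.554,80.170) → (189.253,121.160) → (144.932,61.326). Open path.

**Shape 2** — `<path>` cubic bezier, stroke `#008000` → engrave (S270, F3888). Control points (SVG): P0=(36.695,26.319), P1=(50.935,6.693), P2=(144.054,0.353), P3=(146.621,23.118); sampled at t=k/6. Machine vertices: (36.695,126.233) → (49.604,134.866) → (70.953,140.844) → (96.035,143.730) → (120.145,143.083) → (138.576,138.464) → (146.621,129.434). Open path.

**Shape 3** — `<rect>` rectangle, stroke `#008000` → engrave (S270, F3888). Machine vertices: (51.707,121.837) → (89.192,121.837) → (89.192,65.416) → (51.707,65.416) → (51.707,121.837). Closed: final G1 returns to the first vertex.

**Shape 4** — `<line>` line segment, stroke `#ff0000` → score (S551, F2058). Machine vertices: (43.324,110.132) → (86.513,37.663). Open path.

**Shape 5** — `<rect>` rectangle, stroke `#ff0000` → score (S551, F2058). Machine vertices: (116.795,138.992) → (142.913,138.992) → (142.913,86.999) → (116.795,86.999) → (116.795,138.992). Closed: final G1 returns to the first vertex.

**Shape 6** — `<polygon>` closed polygon, stroke `#008000` → engrave (S270, F3888). Machine vertices: (59.833,21.691) → (228.367,104.695) → (187.357,124.174) → (7.601,35.669) → (59.833,21.691). Closed: final G1 returns to the first vertex.

**Shape 7** — `<polygon>` regular polygon, stroke `#ff0000` → score (S551, F2058). Machine vertices: (181.019,39.149) → (172.528,35.275) → (164.206,39.499) → (162.319,48.639) → (168.288,55.813) → (177.619,55.619) → (183.285,48.202) → (181.019,39.149). Closed: final G1 returns to the first vertex.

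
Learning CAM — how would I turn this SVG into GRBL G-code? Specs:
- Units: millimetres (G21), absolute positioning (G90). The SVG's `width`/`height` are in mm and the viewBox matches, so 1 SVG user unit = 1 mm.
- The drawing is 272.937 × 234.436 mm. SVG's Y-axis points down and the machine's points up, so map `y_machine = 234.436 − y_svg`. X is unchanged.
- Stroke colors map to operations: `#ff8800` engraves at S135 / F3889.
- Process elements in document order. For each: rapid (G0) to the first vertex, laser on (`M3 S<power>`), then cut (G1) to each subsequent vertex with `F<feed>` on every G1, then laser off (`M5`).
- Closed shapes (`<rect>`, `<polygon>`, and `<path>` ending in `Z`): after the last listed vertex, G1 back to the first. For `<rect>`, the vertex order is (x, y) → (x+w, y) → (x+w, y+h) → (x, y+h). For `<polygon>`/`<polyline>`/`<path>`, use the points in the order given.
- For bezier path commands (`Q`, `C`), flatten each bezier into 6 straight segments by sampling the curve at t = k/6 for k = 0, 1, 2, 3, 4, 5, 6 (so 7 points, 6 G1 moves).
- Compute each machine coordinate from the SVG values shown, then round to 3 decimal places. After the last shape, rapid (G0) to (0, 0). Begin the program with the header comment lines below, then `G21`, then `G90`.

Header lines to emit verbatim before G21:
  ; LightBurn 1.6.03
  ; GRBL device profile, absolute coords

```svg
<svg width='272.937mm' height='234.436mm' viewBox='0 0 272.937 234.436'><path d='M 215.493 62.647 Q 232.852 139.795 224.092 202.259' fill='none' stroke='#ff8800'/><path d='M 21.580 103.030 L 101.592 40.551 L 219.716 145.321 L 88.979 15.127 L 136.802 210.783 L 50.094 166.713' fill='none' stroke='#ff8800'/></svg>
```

; LightBurn 1.6.03
; GRBL device profile, absolute coords
G21
G90
G0 X215.493 Y171.789
M3 S135
G1 X220.554 Y146.481 F3889
G1 X224.164 Y121.989 F3889
G1 X226.322 Y98.312 F3889
G1 X227.030 Y75.451 F3889
G1 X226.286 Y53.406 F3889
G1 X224.092 Y32.177 F3889
M5
G0 X21.580 Y131.406
M3 S135
G1 X101.592 Y193.885 F3889
G1 X219.716 Y89.115 F3889
G1 X88.979 Y219.309 F3889
G1 X136.802 Y23.653 F3889
G1 X50.094 Y67.723 F3889
M5
G0 X0.000 Y0.000

1 u = 1 mm; y_m = 234.436 − y.

[1] `<path>` quadratic bezier, #ff8800→engrave S135 F3889: (215.493,171.789) → (220.554,146.481) → (224.164,121.989) → (226.322,98.312) → (227.030,75.451) → (226.286,53.406) → (224.092,32.177)

[2] `<path>` open polyline, #ff8800→engrave S135 F3889: (21.580,131.406) → (101.592,193.885) → (219.716,89.115) → (88.979,219.309) → (136.802,23.653) → (50.094,67.723)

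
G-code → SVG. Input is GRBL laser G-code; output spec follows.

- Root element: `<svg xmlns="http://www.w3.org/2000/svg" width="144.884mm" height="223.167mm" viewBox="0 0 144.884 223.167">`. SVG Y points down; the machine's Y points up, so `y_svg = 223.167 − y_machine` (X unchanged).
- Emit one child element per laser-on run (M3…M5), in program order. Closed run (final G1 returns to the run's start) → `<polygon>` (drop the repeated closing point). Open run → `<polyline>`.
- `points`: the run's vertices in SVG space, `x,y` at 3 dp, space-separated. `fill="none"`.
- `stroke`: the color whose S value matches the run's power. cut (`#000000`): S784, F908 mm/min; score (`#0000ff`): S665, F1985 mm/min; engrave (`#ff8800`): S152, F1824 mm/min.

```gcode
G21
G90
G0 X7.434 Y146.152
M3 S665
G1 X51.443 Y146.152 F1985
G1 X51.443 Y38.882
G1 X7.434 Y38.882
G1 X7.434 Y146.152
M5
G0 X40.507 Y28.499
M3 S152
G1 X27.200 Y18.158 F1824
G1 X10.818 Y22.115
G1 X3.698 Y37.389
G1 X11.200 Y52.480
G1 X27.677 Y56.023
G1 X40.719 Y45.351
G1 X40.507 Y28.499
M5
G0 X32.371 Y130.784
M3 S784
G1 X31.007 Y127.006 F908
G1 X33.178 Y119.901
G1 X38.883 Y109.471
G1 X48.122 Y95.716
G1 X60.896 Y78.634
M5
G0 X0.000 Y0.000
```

y_svg = 223.167 − y_m.

[1] S665→`#0000ff` (score); closed run; points: 7.434,77.015 51.443,77.015 51.443,184.285 7.434,184.285

[2] S152→`#ff8800` (engrave); closed run; points: 40.507,194.668 27.200,205.009 10.818,201.052 3.698,185.778 11.200,170.687 27.677,167.144 40.719,177.816

[3] S784→`#000000` (cut); open run; points: 32.371,92.383 31.007,96.161 33.178,103.266 38.883,113.696 48.122,127.451 60.896,144.533

<svg xmlns="http://www.w3.org/2000/svg" width="144.884mm" height="223.167mm" viewBox="0 0 144.884 223.167">
  <polygon points="7.434,77.015 51.443,77.015 51.443,184.285 7.434,184.285" fill="none" stroke="#0000ff"/>
  <polygon points="40.507,194.668 27.200,205.009 10.818,201.052 3.698,185.778 11.200,170.687 27.677,167.144 40.719,177.816" fill="none" stroke="#ff8800"/>
  <polyline points="32.371,92.383 31.007,96.161 33.178,103.266 38.883,113.696 48.122,127.451 60.896,144.533" fill="none" stroke="#000000"/>
</svg>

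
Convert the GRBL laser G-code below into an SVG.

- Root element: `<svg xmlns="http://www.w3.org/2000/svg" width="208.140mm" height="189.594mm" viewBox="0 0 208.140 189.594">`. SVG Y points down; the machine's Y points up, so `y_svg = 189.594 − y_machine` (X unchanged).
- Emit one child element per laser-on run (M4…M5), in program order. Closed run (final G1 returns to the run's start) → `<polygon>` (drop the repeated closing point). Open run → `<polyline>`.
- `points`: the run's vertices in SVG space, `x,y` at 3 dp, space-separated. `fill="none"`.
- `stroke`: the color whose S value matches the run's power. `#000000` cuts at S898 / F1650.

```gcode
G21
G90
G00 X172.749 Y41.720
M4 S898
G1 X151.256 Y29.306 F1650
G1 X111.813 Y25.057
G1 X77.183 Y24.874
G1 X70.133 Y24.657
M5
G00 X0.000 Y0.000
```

Machine Y-up, SVG Y-down with viewBox height 189.594, so y_svg = 189.594 − y_machine; X carries over. Every run uses S898, so all elements get stroke `#000000` (cut).

Run 1: The run is open, so emit a `<polyline>` with points (Y-flipped): 172.749,147.874 151.256,160.288 111.813,164.537 77.183,164.720 70.133,164.937.

<svg xmlns="http://www.w3.org/2000/svg" width="208.140mm" height="189.594mm" viewBox="0 0 208.140 189.594">
  <polyline points="172.749,147.874 151.256,160.288 111.813,164.537 77.183,164.720 70.133,164.937" fill="none" stroke="#000000"/>
</svg>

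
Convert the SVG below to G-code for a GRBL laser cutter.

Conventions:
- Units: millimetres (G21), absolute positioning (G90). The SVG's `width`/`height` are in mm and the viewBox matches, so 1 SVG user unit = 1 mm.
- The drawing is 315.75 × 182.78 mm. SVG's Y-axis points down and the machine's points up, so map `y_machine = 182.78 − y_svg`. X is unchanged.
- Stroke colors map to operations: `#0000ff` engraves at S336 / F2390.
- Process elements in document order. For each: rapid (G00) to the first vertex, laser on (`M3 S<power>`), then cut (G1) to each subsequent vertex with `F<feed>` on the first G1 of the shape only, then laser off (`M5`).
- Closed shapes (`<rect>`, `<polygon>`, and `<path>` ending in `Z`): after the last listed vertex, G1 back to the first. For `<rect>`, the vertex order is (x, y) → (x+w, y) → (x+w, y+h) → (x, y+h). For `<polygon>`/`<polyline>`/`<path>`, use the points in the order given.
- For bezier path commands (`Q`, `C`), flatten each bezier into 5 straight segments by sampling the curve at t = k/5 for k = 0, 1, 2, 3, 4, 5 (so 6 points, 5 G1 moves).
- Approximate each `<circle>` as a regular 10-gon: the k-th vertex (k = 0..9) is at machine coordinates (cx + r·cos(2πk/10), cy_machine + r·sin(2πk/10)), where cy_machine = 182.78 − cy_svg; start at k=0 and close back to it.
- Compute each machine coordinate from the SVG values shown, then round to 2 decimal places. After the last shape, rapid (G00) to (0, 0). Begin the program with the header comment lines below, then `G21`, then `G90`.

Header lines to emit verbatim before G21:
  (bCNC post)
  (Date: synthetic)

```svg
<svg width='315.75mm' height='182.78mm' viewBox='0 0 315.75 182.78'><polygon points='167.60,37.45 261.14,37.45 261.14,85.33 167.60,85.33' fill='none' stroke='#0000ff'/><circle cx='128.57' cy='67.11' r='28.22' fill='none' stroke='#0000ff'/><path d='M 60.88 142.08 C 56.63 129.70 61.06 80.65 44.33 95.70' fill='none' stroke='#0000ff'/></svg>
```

Since the viewBox matches the mm dimensions, user units are millimetres directly. The only transform is the Y-flip y_m = 182.78 − y_svg.

Shape 1 is a rectangle drawn with `<polygon>`. Its stroke #0000ff means engrave at S336, F2390. After flipping Y the toolpath is (167.60,145.33) → (261.14,145.33) → (261.14,97.45) → (167.60,97.45) → (167.60,145.33), returning to the start.

Shape 2 is a circle drawn with `<circle>`. Its stroke #0000ff means engrave at S336, F2390. After flipping Y the toolpath is (156.79,115.67) → (151.40,132.26) → (137.29,142.51) → (119.85,142.51) → (105.74,132.26) → (100.35,115.67) → (105.74,99.08) → (119.85,88.83) → (137.29,88.83) → (151.40,99.08) → (156.79,115.67), returning to the start.

Shape 3 is a cubic bezier drawn with `<path>`. Its stroke #0000ff means engrave at S336, F2390. After flipping Y the toolpath is (60.88,40.70) → (59.13,51.72) → (58.04,66.71) → (56.16,80.82) → (52.07,89.22) → (44.33,87.08).

(bCNC post)
(Date: synthetic)
G21
G90
G00 X167.60 Y145.33
M3 S336
G1 X261.14 Y145.33 F2390
G1 X261.14 Y97.45
G1 X167.60 Y97.45
G1 X167.60 Y145.33
M5
G00 X156.79 Y115.67
M3 S336
G1 X151.40 Y132.26 F2390
G1 X137.29 Y142.51
G1 X119.85 Y142.51
G1 X105.74 Y132.26
G1 X100.35 Y115.67
G1 X105.74 Y99.08
G1 X119.85 Y88.83
G1 X137.29 Y88.83
G1 X151.40 Y99.08
G1 X156.79 Y115.67
M5
G00 X60.88 Y40.70
M3 S336
G1 X59.13 Y51.72 F2390
G1 X58.04 Y66.71
G1 X56.16 Y80.82
G1 X52.07 Y89.22
G1 X44.33 Y87.08
M5
G00 X0.00 Y0.00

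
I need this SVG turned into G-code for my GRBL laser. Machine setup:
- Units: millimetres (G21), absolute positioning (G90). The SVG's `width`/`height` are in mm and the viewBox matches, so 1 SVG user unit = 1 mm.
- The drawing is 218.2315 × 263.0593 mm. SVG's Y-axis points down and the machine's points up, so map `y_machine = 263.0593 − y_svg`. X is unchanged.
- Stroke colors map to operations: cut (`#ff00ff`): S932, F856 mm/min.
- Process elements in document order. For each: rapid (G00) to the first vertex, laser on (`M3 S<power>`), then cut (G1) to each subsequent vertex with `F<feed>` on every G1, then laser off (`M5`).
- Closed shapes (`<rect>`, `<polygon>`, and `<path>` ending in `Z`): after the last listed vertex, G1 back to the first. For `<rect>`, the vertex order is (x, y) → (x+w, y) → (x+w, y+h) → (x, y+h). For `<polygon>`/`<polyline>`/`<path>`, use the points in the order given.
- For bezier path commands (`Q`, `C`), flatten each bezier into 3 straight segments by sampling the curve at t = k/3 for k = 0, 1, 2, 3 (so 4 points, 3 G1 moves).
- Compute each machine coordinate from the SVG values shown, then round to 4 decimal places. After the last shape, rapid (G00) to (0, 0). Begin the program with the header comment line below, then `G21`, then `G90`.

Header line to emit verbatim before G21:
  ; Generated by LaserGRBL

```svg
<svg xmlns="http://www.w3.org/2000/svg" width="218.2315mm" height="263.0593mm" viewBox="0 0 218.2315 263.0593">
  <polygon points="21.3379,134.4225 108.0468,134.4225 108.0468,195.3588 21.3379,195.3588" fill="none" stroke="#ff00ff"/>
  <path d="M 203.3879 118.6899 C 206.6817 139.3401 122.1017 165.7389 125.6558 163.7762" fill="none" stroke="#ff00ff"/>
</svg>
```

; Generated by LaserGRBL
G21
G90
G00 X21.3379 Y128.6368
M3 S932
G1 X108.0468 Y128.6368 F856
G1 X108.0468 Y67.7005 F856
G1 X21.3379 Y67.7005 F856
G1 X21.3379 Y128.6368 F856
M5
G00 X203.3879 Y144.3694
M3 S932
G1 X183.9092 Y123.0663 F856
G1 X144.9609 Y105.5109 F856
G1 X125.6558 Y99.2831 F856
M5
G00 X0.0000 Y0.0000

Since the viewBox matches the mm dimensions, user units are millimetres directly. The only transform is the Y-flip y_m = 263.0593 − y_svg.

Shape 1 is a rectangle drawn with `<polygon>`. Its stroke #ff00ff means cut at S932, F856. After flipping Y the toolpath is (21.3379,128.6368) → (108.0468,128.6368) → (108.0468,67.7005) → (21.3379,67.7005) → (21.3379,128.6368), returning to the start.

Shape 2 is a cubic bezier drawn with `<path>`. Its stroke #ff00ff means cut at S932, F856. After flipping Y the toolpath is (203.3879,144.3694) → (183.9092,123.0663) → (144.9609,105.5109) → (125.6558,99.2831).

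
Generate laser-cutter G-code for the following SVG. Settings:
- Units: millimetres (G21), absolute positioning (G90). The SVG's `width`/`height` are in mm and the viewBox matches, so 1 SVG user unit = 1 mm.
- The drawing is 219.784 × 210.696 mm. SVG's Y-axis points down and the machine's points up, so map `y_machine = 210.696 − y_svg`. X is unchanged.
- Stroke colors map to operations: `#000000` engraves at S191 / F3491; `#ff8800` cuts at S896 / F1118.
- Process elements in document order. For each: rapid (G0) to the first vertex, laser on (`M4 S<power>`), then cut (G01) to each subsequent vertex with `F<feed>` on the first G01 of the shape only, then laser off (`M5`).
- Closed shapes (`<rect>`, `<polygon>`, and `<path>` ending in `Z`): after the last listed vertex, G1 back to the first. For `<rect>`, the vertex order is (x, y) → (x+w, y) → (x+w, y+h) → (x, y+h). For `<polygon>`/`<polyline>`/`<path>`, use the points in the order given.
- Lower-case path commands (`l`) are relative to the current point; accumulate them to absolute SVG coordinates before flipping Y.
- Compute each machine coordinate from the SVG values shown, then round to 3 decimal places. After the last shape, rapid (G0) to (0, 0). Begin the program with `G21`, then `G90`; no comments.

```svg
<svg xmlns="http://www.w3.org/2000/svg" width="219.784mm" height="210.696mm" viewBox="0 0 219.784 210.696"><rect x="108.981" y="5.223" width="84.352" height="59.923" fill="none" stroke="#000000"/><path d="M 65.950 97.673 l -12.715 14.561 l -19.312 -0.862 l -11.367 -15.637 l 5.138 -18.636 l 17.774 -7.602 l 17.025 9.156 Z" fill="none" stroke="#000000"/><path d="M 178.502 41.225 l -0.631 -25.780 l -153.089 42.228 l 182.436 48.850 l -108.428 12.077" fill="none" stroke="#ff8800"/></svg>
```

Since the viewBox matches the mm dimensions, user units are millimetres directly. The only transform is the Y-flip y_m = 210.696 − y_svg.

Shape 1 is a rectangle drawn with `<rect>`. Its stroke #000000 means engrave at S191, F3491. After flipping Y the toolpath is (108.981,205.473) → (193.333,205.473) → (193.333,145.550) → (108.981,145.550) → (108.981,205.473), returning to the start.

Shape 2 is a regular polygon drawn with `<path>`. Its stroke #000000 means engrave at S191, F3491. After flipping Y the toolpath is (65.950,113.023) → (53.235,98.462) → (33.923,99.324) → (22.556,114.961) → (27.694,133.597) → (45.468,141.199) → (62.493,132.043) → (65.950,113.023), returning to the start.

Shape 3 is a open polyline drawn with `<path>`. Its stroke #ff8800 means cut at S896, F1118. After flipping Y the toolpath is (178.502,169.471) → (177.871,195.251) → (24.782,153.023) → (207.218,104.173) → (98.790,92.096).

G21
G90
G0 X108.981 Y205.473
M4 S191
G01 X193.333 Y205.473 F3491
G01 X193.333 Y145.550
G01 X108.981 Y145.550
G01 X108.981 Y205.473
M5
G0 X65.950 Y113.023
M4 S191
G01 X53.235 Y98.462 F3491
G01 X33.923 Y99.324
G01 X22.556 Y114.961
G01 X27.694 Y133.597
G01 X45.468 Y141.199
G01 X62.493 Y132.043
G01 X65.950 Y113.023
M5
G0 X178.502 Y169.471
M4 S896
G01 X177.871 Y195.251 F1118
G01 X24.782 Y153.023
G01 X207.218 Y104.173
G01 X98.790 Y92.096
M5
G0 X0.000 Y0.000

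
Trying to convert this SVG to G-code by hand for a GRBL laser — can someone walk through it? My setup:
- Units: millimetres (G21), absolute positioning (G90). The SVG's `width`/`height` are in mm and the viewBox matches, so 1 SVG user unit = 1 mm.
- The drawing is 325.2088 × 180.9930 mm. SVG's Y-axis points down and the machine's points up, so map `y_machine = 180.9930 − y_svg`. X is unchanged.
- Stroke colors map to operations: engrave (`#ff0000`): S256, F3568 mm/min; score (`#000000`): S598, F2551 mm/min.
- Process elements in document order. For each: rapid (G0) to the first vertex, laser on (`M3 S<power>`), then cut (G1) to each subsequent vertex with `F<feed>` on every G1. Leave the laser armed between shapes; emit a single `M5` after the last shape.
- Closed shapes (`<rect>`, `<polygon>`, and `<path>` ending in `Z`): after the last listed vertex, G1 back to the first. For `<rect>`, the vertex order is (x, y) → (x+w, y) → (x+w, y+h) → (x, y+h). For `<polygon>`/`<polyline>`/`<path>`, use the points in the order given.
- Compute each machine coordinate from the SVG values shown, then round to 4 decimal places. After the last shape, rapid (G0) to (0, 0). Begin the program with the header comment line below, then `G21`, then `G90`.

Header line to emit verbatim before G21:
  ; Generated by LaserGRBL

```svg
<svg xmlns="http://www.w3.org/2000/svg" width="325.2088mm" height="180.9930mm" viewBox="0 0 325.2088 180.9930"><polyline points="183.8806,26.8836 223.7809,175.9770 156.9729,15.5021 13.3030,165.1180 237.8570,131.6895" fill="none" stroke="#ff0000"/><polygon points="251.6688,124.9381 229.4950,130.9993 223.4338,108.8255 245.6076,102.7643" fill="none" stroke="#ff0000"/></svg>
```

Since the viewBox matches the mm dimensions, user units are millimetres directly. The only transform is the Y-flip y_m = 180.9930 − y_svg.

Shape 1 is a open polyline drawn with `<polyline>`. Its stroke #ff0000 means engrave at S256, F3568. After flipping Y the toolpath is (183.8806,154.1094) → (223.7809,5.0160) → (156.9729,165.4909) → (13.3030,15.8750) → (237.8570,49.3035).

Shape 2 is a regular polygon drawn with `<polygon>`. Its stroke #ff0000 means engrave at S256, F3568. After flipping Y the toolpath is (251.6688,56.0549) → (229.4950,49.9937) → (223.4338,72.1675) → (245.6076,78.2287) → (251.6688,56.0549), returning to the start.

; Generated by LaserGRBL
G21
G90
G0 X183.8806 Y154.1094
M3 S256
G1 X223.7809 Y5.0160 F3568
G1 X156.9729 Y165.4909 F3568
G1 X13.3030 Y15.8750 F3568
G1 X237.8570 Y49.3035 F3568
G0 X251.6688 Y56.0549
M3 S256
G1 X229.4950 Y49.9937 F3568
G1 X223.4338 Y72.1675 F3568
G1 X245.6076 Y78.2287 F3568
G1 X251.6688 Y56.0549 F3568
M5
G0 X0.0000 Y0.0000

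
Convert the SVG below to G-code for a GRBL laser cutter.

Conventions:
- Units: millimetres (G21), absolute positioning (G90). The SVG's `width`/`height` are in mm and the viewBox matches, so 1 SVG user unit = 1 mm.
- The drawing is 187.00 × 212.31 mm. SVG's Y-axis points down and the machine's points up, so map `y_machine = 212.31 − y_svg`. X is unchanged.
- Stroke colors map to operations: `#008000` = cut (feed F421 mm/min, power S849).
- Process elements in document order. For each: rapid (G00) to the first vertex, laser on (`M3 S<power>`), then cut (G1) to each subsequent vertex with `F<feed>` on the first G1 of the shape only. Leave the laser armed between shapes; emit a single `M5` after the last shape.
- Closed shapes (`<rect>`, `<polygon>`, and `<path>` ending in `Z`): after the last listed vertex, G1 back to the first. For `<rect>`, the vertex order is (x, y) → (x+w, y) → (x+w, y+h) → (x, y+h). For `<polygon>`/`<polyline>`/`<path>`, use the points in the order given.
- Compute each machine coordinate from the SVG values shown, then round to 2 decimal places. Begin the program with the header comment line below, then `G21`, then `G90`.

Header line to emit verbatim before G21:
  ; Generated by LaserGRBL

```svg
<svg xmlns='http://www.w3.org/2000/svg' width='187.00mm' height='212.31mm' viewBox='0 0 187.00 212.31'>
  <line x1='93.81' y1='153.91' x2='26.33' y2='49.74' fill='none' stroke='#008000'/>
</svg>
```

; Generated by LaserGRBL
G21
G90
G00 X93.81 Y58.40
M3 S849
G1 X26.33 Y162.57 F421
M5

1 u = 1 mm; y_m = 212.31 − y.

[1] `<line>` line segment, #008000→cut S849 F421: (93.81,58.40) → (26.33,162.57)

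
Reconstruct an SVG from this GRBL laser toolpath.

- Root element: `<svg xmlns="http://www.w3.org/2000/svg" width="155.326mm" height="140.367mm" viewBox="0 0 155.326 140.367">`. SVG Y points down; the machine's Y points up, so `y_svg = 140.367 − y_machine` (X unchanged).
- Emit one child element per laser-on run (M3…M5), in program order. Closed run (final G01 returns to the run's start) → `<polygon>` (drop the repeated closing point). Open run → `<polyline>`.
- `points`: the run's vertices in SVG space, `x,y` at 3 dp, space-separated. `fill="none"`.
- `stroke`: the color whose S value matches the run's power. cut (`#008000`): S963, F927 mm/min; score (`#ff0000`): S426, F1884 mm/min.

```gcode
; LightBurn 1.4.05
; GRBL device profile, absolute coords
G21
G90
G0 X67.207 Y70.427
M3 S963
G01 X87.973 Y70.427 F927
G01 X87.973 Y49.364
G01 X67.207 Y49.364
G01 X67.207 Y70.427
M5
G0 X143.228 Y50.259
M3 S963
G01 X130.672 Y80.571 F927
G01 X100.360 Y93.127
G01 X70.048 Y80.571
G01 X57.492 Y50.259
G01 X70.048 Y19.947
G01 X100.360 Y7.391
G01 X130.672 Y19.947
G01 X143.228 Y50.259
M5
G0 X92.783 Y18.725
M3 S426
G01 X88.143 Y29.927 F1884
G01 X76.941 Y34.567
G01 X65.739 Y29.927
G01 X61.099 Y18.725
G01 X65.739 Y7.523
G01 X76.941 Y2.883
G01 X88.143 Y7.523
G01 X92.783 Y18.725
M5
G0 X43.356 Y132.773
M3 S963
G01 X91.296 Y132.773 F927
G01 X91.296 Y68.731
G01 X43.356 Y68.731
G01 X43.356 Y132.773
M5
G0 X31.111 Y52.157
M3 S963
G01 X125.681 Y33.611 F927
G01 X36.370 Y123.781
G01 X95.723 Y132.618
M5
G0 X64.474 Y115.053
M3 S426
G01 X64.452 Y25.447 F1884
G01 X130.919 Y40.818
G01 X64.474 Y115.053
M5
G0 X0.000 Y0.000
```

y_svg = 140.367 − y_m.

[1] S963→`#008000` (cut); closed run; points: 67.207,69.940 87.973,69.940 87.973,91.003 67.207,91.003

[2] S963→`#008000` (cut); closed run; points: 143.228,90.108 130.672,59.796 100.360,47.240 70.048,59.796 57.492,90.108 70.048,120.420 100.360,132.976 130.672,120.420

[3] S426→`#ff0000` (score); closed run; points: 92.783,121.642 88.143,110.440 76.941,105.800 65.739,110.440 61.099,121.642 65.739,132.844 76.941,137.484 88.143,132.844

[4] S963→`#008000` (cut); closed run; points: 43.356,7.594 91.296,7.594 91.296,71.636 43.356,71.636

[5] S963→`#008000` (cut); open run; points: 31.111,88.210 125.681,106.756 36.370,16.586 95.723,7.749

[6] S426→`#ff0000` (score); closed run; points: 64.474,25.314 64.452,114.920 130.919,99.549

<svg xmlns="http://www.w3.org/2000/svg" width="155.326mm" height="140.367mm" viewBox="0 0 155.326 140.367">
  <polygon points="67.207,69.940 87.973,69.940 87.973,91.003 67.207,91.003" fill="none" stroke="#008000"/>
  <polygon points="143.228,90.108 130.672,59.796 100.360,47.240 70.048,59.796 57.492,90.108 70.048,120.420 100.360,132.976 130.672,120.420" fill="none" stroke="#008000"/>
  <polygon points="92.783,121.642 88.143,110.440 76.941,105.800 65.739,110.440 61.099,121.642 65.739,132.844 76.941,137.484 88.143,132.844" fill="none" stroke="#ff0000"/>
  <polygon points="43.356,7.594 91.296,7.594 91.296,71.636 43.356,71.636" fill="none" stroke="#008000"/>
  <polyline points="31.111,88.210 125.681,106.756 36.370,16.586 95.723,7.749" fill="none" stroke="#008000"/>
  <polygon points="64.474,25.314 64.452,114.920 130.919,99.549" fill="none" stroke="#ff0000"/>
</svg>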